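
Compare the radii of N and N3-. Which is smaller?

N

Forming N3- adds 3 electrons to N. More electron–electron repulsion in the same shell, with unchanged nuclear charge, lets the cloud expand.
An anion is larger than its parent atom: N3- > N.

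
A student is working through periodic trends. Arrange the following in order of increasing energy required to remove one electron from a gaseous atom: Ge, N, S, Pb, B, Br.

B is in period 2, group 13; N is in period 2, group 15; S is in period 3, group 16; Ge is in period 4, group 14; Br is in period 4, group 17; Pb is in period 6, group 14.
Across a period the outer electron is held more tightly (higher IE₁); down a group it sits in a higher shell, more shielded, and comes off more easily.
These span different periods and groups, so the two trends combine.
Ge > Pb: Ge sits above Pb in group 14, so the down-group effect alone puts Ge higher.
B > Ge: period and group pull opposite ways; the down-group shift dominates (801 vs 762 kJ/mol).
S > B: the two effects oppose for this pair; the across-period effect wins (1000 vs 801 kJ/mol).
Br > S: period and group pull opposite ways; the across-period shift dominates (1140 vs 1000 kJ/mol).
N > Br: period and group pull opposite ways; the down-group shift dominates (1402 vs 1140 kJ/mol).
For reference (kJ/mol): B 801, N 1402, S 1000, Ge 762, Br 1140, Pb 716.
So from lowest to highest: Pb < Ge < B < S < Br < N.

Pb, Ge, B, S, Br, N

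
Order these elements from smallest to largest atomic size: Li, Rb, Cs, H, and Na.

H is in period 1, group 1; Li is in period 2, group 1; Na is in period 3, group 1; Rb is in period 5, group 1; Cs is in period 6, group 1.
Moving right in a period, electrons are added to the same shell under a stronger nuclear pull, so atoms get smaller; moving down, a new shell is opened and atoms get larger.
All are in group 1, so atomic radius increases down the group.
So from smallest to largest: H < Li < Na < Rb < Cs.

H, Li, Na, Rb, Cs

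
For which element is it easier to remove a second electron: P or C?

IE_2 is the cost of taking one more electron from the +1 cation: P⁺ still has 4 valence electrons; C⁺ still has 3 valence electrons.
All are still removing valence electrons, so compare the +1 ions as you would atoms: IE_2 generally rises across a period (higher Z_eff) and falls down a group (larger shell), subject to the usual subshell exceptions.
Valence configurations: P⁺ [Ne]3s²3p², C⁺ [He]2s²2p¹.
Tabulated IE_2 (kJ/mol): P 1907, C 2353.
Overall IE_2 order: P < C.

P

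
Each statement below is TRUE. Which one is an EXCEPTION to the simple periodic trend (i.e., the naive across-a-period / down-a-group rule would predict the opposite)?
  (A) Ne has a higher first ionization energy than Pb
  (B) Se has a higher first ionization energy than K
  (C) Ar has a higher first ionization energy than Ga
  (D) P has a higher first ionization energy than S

(D)

The general trend: first ionization energy increases across a period and decreases down a group.
(A) Ne (period 2, group 18) vs Pb (period 6, group 14): the stated order agrees with the simple trend.
(B) Se (period 4, group 16) vs K (period 4, group 1): the stated order agrees with the simple trend.
(C) Ar (period 3, group 18) vs Ga (period 4, group 13): the stated order agrees with the simple trend.
(D) P (period 3, group 15) vs S (period 3, group 16): the stated order contradicts the simple trend.
The exception is (D): S (3p⁴) ionizes more easily than half-filled P (3p³) because the paired 3p electron in S is pushed out by e⁻–e⁻ repulsion.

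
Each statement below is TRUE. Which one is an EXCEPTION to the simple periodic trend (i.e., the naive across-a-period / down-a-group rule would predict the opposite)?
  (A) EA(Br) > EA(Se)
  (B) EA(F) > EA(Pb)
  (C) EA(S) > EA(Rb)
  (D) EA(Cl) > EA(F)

(D)

The general trend: electron affinity increases across a period and decreases down a group.
(A) Br (period 4, group 17) vs Se (period 4, group 16): the stated order agrees with the simple trend.
(B) F (period 2, group 17) vs Pb (period 6, group 14): the stated order agrees with the simple trend.
(C) S (period 3, group 16) vs Rb (period 5, group 1): the stated order agrees with the simple trend.
(D) Cl (period 3, group 17) vs F (period 2, group 17): the stated order contradicts the simple trend.
The exception is (D): F's small 2p subshell makes the incoming electron feel strong e⁻–e⁻ repulsion, so Cl actually releases more energy on gaining an electron.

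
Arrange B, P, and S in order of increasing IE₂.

The second ionization energy removes an electron from the +1 ion. For each element: B⁺ still has 2 valence electrons; P⁺ still has 4 valence electrons; S⁺ still has 5 valence electrons.
All are still removing valence electrons, so compare the +1 ions as you would atoms: IE_2 generally rises across a period (higher Z_eff) and falls down a group (larger shell), subject to the usual subshell exceptions.
Valence configurations: B⁺ [He]2s², P⁺ [Ne]3s²3p², S⁺ [Ne]3s²3p³.
The numbers (kJ/mol): B 2427, P 1907, S 2252.
Hence IE_2: P < S < B.

P, S, B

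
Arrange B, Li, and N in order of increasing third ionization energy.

The third ionization energy removes an electron from the +2 ion. For each element: B²⁺ still has 1 valence electron; Li²⁺ is already 1 electron into the core; N²⁺ still has 3 valence electrons.
Core electrons are held far more tightly than valence electrons, so Li tops the IE_3 order.
Valence configurations: B²⁺ [He]2s¹, N²⁺ [He]2s²2p¹.
Approximate IE_3 values (kJ/mol): B 3660, Li 11815, N 4578.
Hence IE_3: B < N < Li.

B < N < Li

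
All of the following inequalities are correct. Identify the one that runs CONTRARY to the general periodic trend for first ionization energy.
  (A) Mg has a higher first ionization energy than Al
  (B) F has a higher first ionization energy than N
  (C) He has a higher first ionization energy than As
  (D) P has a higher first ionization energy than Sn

(A)

The general trend: first ionization energy increases across a period and decreases down a group.
(A) Mg (period 3, group 2) vs Al (period 3, group 13): the stated order contradicts the simple trend.
(B) F (period 2, group 17) vs N (period 2, group 15): the stated order agrees with the simple trend.
(C) He (period 1, group 18) vs As (period 4, group 15): the stated order agrees with the simple trend.
(D) P (period 3, group 15) vs Sn (period 5, group 14): the stated order agrees with the simple trend.
The exception is (A): Al's single 3p electron is easier to remove than one from Mg's filled 3s².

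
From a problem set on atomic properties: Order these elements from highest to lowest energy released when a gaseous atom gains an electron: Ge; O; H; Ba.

O > Ge > H > Ba

Electron affinity generally becomes more exothermic across a period toward the halogens and less exothermic down a group.
Neither a single period nor a single group — weigh both effects.
H > Ba: the two effects oppose for this pair; the down-group effect wins (73 vs 14 kJ/mol).
Ge > H: period and group pull opposite ways; the across-period shift dominates (119 vs 73 kJ/mol).
O > Ge: relative to Ge, both the across-period and down-group shifts push O's electron affinity up.
For reference (kJ/mol): H 73, O 141, Ge 119, Ba 14.
So from highest to lowest: O > Ge > H > Ba.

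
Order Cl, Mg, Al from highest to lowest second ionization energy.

Cl, Al, Mg

IE_2 is the cost of taking one more electron from the +1 cation: Cl⁺ still has 6 valence electrons; Mg⁺ still has 1 valence electron; Al⁺ still has 2 valence electrons.
All are still removing valence electrons, so compare the +1 ions as you would atoms: IE_2 generally rises across a period (higher Z_eff) and falls down a group (larger shell), subject to the usual subshell exceptions.
Valence configurations: Cl⁺ [Ne]3s²3p⁴, Mg⁺ [Ne]3s¹, Al⁺ [Ne]3s².
Tabulated IE_2 (kJ/mol): Cl 2298, Mg 1451, Al 1817.
Hence IE_2: Mg < Al < Cl.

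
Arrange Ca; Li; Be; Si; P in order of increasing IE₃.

P < Si < Ca < Li < Be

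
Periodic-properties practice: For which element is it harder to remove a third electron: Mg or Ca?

IE_3 is the cost of taking one more electron from the +2 cation: Mg²⁺ is the bare [Ne] core; Ca²⁺ is the bare [Ar] core.
All of these are removing an electron from a noble-gas core or deeper; the smaller core (lower principal quantum number) is held far more tightly, and within a period the higher nuclear charge binds the same core more tightly.
Tabulated IE_3 (kJ/mol): Mg 7733, Ca 4912.
Hence IE_3: Ca < Mg.

Mg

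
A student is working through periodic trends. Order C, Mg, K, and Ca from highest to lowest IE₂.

K > C > Mg > Ca

After 1 electron has been removed, what remains? C⁺ still has 3 valence electrons; Mg⁺ still has 1 valence electron; K⁺ is the bare [Ar] core; Ca⁺ still has 1 valence electron.
Core electrons are held far more tightly than valence electrons, so K tops the IE_2 order.
Valence configurations: C⁺ [He]2s²2p¹, Mg⁺ [Ne]3s¹, Ca⁺ [Ar]4s¹.
The numbers (kJ/mol): C 2353, Mg 1451, K 3052, Ca 1145.
Putting it together, IE_2: Ca < Mg < C < K.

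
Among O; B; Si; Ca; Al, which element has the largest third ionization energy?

O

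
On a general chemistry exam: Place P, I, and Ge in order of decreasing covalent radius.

I > Ge > P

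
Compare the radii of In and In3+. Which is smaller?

In3+

Forming In3+ removes 3 electrons from In. Fewer electrons for the same nuclear charge means less shielding and a higher Z_eff on the remaining electrons, and for main-group metals the entire outer shell is lost.
A cation is smaller than its parent atom: In3+ < In.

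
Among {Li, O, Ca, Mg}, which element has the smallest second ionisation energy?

IE_2 is the cost of taking one more electron from the +1 cation: Li⁺ is the bare [He] core; O⁺ still has 5 valence electrons; Ca⁺ still has 1 valence electron; Mg⁺ still has 1 valence electron.
Pulling an electron out of a noble-gas core costs far more than removing a remaining valence electron, so Li sits at the high end of IE_2.
Valence configurations: O⁺ [He]2s²2p³, Ca⁺ [Ar]4s¹, Mg⁺ [Ne]3s¹.
The numbers (kJ/mol): Li 7298, O 3388, Ca 1145, Mg 1451.
Overall IE_2 order: Ca < Mg < O < Li.

Ca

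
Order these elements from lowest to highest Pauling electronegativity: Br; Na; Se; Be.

Na < Be < Se < Br

Be is in period 2, group 2; Na is in period 3, group 1; Se is in period 4, group 16; Br is in period 4, group 17.
Smaller atoms with higher effective nuclear charge are more electronegative.
Here both period and group differ, so the two effects have to be weighed against each other.
Be > Na: both effects reinforce here, so Be is clearly the higher of the two.
Se > Be: the two effects oppose for this pair; the across-period effect wins (2.55 vs 1.57).
Br > Se: both are in period 4; the period trend gives Br the larger value.
Approximate values (Pauling): Be 1.57, Na 0.93, Se 2.55, Br 2.96.
So from lowest to highest: Na < Be < Se < Br.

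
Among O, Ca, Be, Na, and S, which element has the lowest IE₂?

Ca

After 1 electron has been removed, what remains? O⁺ still has 5 valence electrons; Ca⁺ still has 1 valence electron; Be⁺ still has 1 valence electron; Na⁺ is the bare [Ne] core; S⁺ still has 5 valence electrons.
Pulling an electron out of a noble-gas core costs far more than removing a remaining valence electron, so Na sits at the high end of IE_2.
Valence configurations: O⁺ [He]2s²2p³, Ca⁺ [Ar]4s¹, Be⁺ [He]2s¹, S⁺ [Ne]3s²3p³.
Tabulated IE_2 (kJ/mol): O 3388, Ca 1145, Be 1757, Na 4562, S 2252.
Hence IE_2: Ca < Be < S < O < Na.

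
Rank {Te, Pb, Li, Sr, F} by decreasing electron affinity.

F > Te > Li > Pb > Sr

Li is in period 2, group 1; F is in period 2, group 17; Sr is in period 5, group 2; Te is in period 5, group 16; Pb is in period 6, group 14.
Adding an electron releases more energy for atoms nearer the top right (short of the noble gases).
Here both period and group differ, so the two effects have to be weighed against each other.
Pb > Sr: period and group pull opposite ways; the across-period shift dominates (35 vs 5 kJ/mol).
Li > Pb: period and group pull opposite ways; the down-group shift dominates (60 vs 35 kJ/mol).
Te > Li: period and group pull opposite ways; the across-period shift dominates (190 vs 60 kJ/mol).
F > Te: both effects reinforce here, so F is clearly the higher of the two.
Approximate values (kJ/mol): Li 60, F 328, Sr 5, Te 190, Pb 35.
So from highest to lowest: F > Te > Li > Pb > Sr.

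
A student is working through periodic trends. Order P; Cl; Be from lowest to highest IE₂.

Be, P, Cl

IE_2 is the cost of taking one more electron from the +1 cation: P⁺ still has 4 valence electrons; Cl⁺ still has 6 valence electrons; Be⁺ still has 1 valence electron.
All are still removing valence electrons, so compare the +1 ions as you would atoms: IE_2 generally rises across a period (higher Z_eff) and falls down a group (larger shell), subject to the usual subshell exceptions.
Valence configurations: P⁺ [Ne]3s²3p², Cl⁺ [Ne]3s²3p⁴, Be⁺ [He]2s¹.
Tabulated IE_2 (kJ/mol): P 1907, Cl 2298, Be 1757.
So the second ionization energies run Be < P < Cl.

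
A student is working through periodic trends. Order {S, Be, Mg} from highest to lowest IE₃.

IE_3 is the cost of taking one more electron from the +2 cation: S²⁺ still has 4 valence electrons; Be²⁺ is the bare [He] core; Mg²⁺ is the bare [Ne] core.
Core electrons are held far more tightly than valence electrons, so Mg and Be top the IE_3 order.
The numbers (kJ/mol): S 3357, Be 14849, Mg 7733.
Putting it together, IE_3: S < Mg < Be.

Be > Mg > S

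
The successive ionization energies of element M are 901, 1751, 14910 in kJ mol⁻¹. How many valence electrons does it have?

Look for the largest jump between consecutive ionization energies: IE3/IE2 ≈ 8.5, far larger than any earlier ratio.
That jump marks the point where a core electron is being removed. So the atom has 2 valence electrons.

2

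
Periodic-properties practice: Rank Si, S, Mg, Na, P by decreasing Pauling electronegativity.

S > P > Si > Mg > Na

Na is in period 3, group 1; Mg is in period 3, group 2; Si is in period 3, group 14; P is in period 3, group 15; S is in period 3, group 16.
Atoms toward the upper right of the periodic table pull bonding electrons most strongly.
All lie in period 3, so electronegativity increases left to right.
So from highest to lowest: S > P > Si > Mg > Na.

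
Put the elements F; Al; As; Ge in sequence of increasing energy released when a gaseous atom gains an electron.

Al, As, Ge, F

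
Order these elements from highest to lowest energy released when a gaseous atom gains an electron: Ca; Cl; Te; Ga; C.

C is in period 2, group 14; Cl is in period 3, group 17; Ca is in period 4, group 2; Ga is in period 4, group 13; Te is in period 5, group 16.
Electron affinity generally becomes more exothermic across a period toward the halogens and less exothermic down a group.
These span different periods and groups, so the two trends combine.
Ga > Ca: Ga lies to the right of Ca in period 4, so the across-period effect alone puts Ga higher.
C > Ga: both effects reinforce here, so C is clearly the higher of the two.
Te > C: period and group pull opposite ways; the across-period shift dominates (190 vs 122 kJ/mol).
Cl > Te: relative to Te, both the across-period and down-group shifts push Cl's electron affinity up.
For reference (kJ/mol): C 122, Cl 349, Ca 2, Ga 29, Te 190.
So from highest to lowest: Cl > Te > C > Ga > Ca.

Cl > Te > C > Ga > Ca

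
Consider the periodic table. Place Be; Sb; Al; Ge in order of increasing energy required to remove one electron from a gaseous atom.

Be is in period 2, group 2; Al is in period 3, group 13; Ge is in period 4, group 14; Sb is in period 5, group 15.
First ionization energy rises across a period (greater Z_eff holds electrons more tightly) and falls down a group (valence electrons are farther from the nucleus).
These sit on a diagonal, where the across-period and down-group effects partly cancel.
Ge > Al: period and group pull opposite ways; the across-period shift dominates (762 vs 578 kJ/mol).
Sb > Ge: the two effects oppose for this pair; the across-period effect wins (831 vs 762 kJ/mol).
Be > Sb: period and group pull opposite ways; the down-group shift dominates (900 vs 831 kJ/mol).
Approximate values (kJ/mol): Be 900, Al 578, Ge 762, Sb 831.
So from lowest to highest: Al < Ge < Sb < Be.

Al < Ge < Sb < Be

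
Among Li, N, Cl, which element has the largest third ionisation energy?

IE_3 is the cost of taking one more electron from the +2 cation: Li²⁺ is already 1 electron into the core; N²⁺ still has 3 valence electrons; Cl²⁺ still has 5 valence electrons.
Core electrons are held far more tightly than valence electrons, so Li tops the IE_3 order.
Valence configurations: N²⁺ [He]2s²2p¹, Cl²⁺ [Ne]3s²3p³.
Approximate IE_3 values (kJ/mol): Li 11815, N 4578, Cl 3822.
Putting it together, IE_3: Cl < N < Li.

Li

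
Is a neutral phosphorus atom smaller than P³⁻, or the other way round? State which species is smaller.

Forming P³⁻ adds 3 electrons to P. More electron–electron repulsion in the same shell, with unchanged nuclear charge, lets the cloud expand.
An anion is larger than its parent atom: P³⁻ > P.

P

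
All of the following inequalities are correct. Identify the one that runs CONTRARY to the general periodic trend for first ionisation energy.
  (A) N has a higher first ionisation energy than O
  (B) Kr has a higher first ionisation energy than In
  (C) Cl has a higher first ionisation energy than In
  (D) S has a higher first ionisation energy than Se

The general trend: first ionisation energy increases across a period and decreases down a group.
(A) N (period 2, group 15) vs O (period 2, group 16): the stated order contradicts the simple trend.
(B) Kr (period 4, group 18) vs In (period 5, group 13): the stated order agrees with the simple trend.
(C) Cl (period 3, group 17) vs In (period 5, group 13): the stated order agrees with the simple trend.
(D) S (period 3, group 16) vs Se (period 4, group 16): the stated order agrees with the simple trend.
The exception is (A): pairing an electron in O's 2p⁴ costs repulsion energy, so O ionizes more easily than half-filled N (2p³).

(A)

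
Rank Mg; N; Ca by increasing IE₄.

Ca, N, Mg

The fourth ionization energy removes an electron from the +3 ion. For each element: Mg³⁺ is already 1 electron into the core; N³⁺ still has 2 valence electrons; Ca³⁺ is already 1 electron into the core.
Usually core removal costs more than valence removal, but here the competition is close: a tightly held n=2 valence electron can cost more to remove than an n=3 core electron, so the actual values have to decide it.
Approximate IE_4 values (kJ/mol): Mg 10543, N 7475, Ca 6491.
Putting it together, IE_4: Ca < N < Mg.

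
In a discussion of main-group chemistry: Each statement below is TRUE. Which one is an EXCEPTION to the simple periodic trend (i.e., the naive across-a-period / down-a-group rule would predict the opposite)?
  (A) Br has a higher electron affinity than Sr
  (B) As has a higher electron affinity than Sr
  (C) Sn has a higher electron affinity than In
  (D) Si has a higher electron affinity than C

(D)

The general trend: electron affinity increases across a period and decreases down a group.
(A) Br (period 4, group 17) vs Sr (period 5, group 2): the stated order agrees with the simple trend.
(B) As (period 4, group 15) vs Sr (period 5, group 2): the stated order agrees with the simple trend.
(C) Sn (period 5, group 14) vs In (period 5, group 13): the stated order agrees with the simple trend.
(D) Si (period 3, group 14) vs C (period 2, group 14): the stated order contradicts the simple trend.
The exception is (D): Si's larger, more diffuse 3p orbitals accept an added electron slightly more readily than C's compact 2p.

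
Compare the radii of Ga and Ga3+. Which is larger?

Ga

Forming Ga3+ removes 3 electrons from Ga. Fewer electrons for the same nuclear charge means less shielding and a higher Z_eff on the remaining electrons, and for main-group metals the entire outer shell is lost.
A cation is smaller than its parent atom: Ga3+ < Ga.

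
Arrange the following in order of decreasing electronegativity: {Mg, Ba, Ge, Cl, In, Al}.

Cl > Ge > In > Al > Mg > Ba

Mg is in period 3, group 2; Al is in period 3, group 13; Cl is in period 3, group 17; Ge is in period 4, group 14; In is in period 5, group 13; Ba is in period 6, group 2.
Electronegativity increases across a period and decreases down a group, tracking effective nuclear charge and atomic size.
These span different periods and groups, so the two trends combine.
Mg > Ba: Mg sits above Ba in group 2, so the down-group effect alone puts Mg higher.
Al > Mg: Al lies to the right of Mg in period 3, so the across-period effect alone puts Al higher.
In > Al: this pair runs against the simple trend — see the exception note.
Ge > In: both effects reinforce here, so Ge is clearly the higher of the two.
Cl > Ge: relative to Ge, both the across-period and down-group shifts push Cl's electronegativity up.
Note the exception: In has a higher electronegativity than Al, contrary to the simple trend — poor shielding by filled d (and f) subshells raises the heavier element's effective nuclear charge more than the simple down-group trend predicts.
Approximate values (Pauling): Mg 1.31, Al 1.61, Cl 3.16, Ge 2.01, In 1.78, Ba 0.89.
So from highest to lowest: Cl > Ge > In > Al > Mg > Ba.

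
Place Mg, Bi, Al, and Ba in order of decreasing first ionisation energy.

Mg > Bi > Al > Ba

Mg is in period 3, group 2; Al is in period 3, group 13; Ba is in period 6, group 2; Bi is in period 6, group 15.
First ionization energy rises across a period (greater Z_eff holds electrons more tightly) and falls down a group (valence electrons are farther from the nucleus).
These span different periods and groups, so the two trends combine.
Al > Ba: both effects reinforce here, so Al is clearly the higher of the two.
Bi > Al: the two effects oppose for this pair; the across-period effect wins (703 vs 578 kJ/mol).
Mg > Bi: period and group pull opposite ways; the down-group shift dominates (738 vs 703 kJ/mol).
Note the exception: Mg has a higher first ionization energy than Al, contrary to the simple trend — Al's single 3p electron is easier to remove than one from Mg's filled 3s².
Tabulated first ionization energy (kJ/mol): Mg 738, Al 578, Ba 503, Bi 703.
So from highest to lowest: Mg > Bi > Al > Ba.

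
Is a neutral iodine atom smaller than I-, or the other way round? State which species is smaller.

I

Forming I- adds 1 electron to I. More electron–electron repulsion in the same shell, with unchanged nuclear charge, lets the cloud expand.
An anion is larger than its parent atom: I- > I.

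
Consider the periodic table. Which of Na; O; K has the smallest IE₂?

K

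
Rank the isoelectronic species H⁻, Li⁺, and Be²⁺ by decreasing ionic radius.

H⁻ > Li⁺ > Be²⁺

All of these have 2 electrons, so size is governed by nuclear charge alone: the more protons, the stronger the pull on the same electron cloud, and the smaller the ion.
Nuclear charges: Be²⁺ (Z=4), Li⁺ (Z=3), H⁻ (Z=1).
Largest to smallest: H⁻ > Li⁺ > Be²⁺.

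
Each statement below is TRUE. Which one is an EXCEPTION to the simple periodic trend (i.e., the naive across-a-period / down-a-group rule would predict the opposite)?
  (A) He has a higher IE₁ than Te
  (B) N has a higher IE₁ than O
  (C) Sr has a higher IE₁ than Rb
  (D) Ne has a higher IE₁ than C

(B)

The general trend: IE₁ increases across a period and decreases down a group.
(A) He (period 1, group 18) vs Te (period 5, group 16): the stated order agrees with the simple trend.
(B) N (period 2, group 15) vs O (period 2, group 16): the stated order contradicts the simple trend.
(C) Sr (period 5, group 2) vs Rb (period 5, group 1): the stated order agrees with the simple trend.
(D) Ne (period 2, group 18) vs C (period 2, group 14): the stated order agrees with the simple trend.
The exception is (B): pairing an electron in O's 2p⁴ costs repulsion energy, so O ionizes more easily than half-filled N (2p³).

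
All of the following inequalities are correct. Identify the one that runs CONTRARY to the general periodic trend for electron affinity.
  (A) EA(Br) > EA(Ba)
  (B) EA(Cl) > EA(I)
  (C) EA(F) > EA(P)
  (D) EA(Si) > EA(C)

(D)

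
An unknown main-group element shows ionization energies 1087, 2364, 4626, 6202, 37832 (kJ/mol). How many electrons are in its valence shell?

4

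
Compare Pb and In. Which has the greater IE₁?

Pb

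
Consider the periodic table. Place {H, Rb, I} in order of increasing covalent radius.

H is in period 1, group 1; Rb is in period 5, group 1; I is in period 5, group 17.
Across a period the added protons contract the valence shell; down a group each new principal shell makes the atom larger.
Here both period and group differ, so the two effects have to be weighed against each other.
I > H: the two effects oppose for this pair; the down-group effect wins (133 vs 32 pm).
Rb > I: Rb lies to the left of I in period 5, so the across-period effect alone puts Rb larger.
Approximate values (pm): H 32, Rb 210, I 133.
So from smallest to largest: H < I < Rb.

H, I, Rb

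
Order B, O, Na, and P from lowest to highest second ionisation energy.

IE_2 is the cost of taking one more electron from the +1 cation: B⁺ still has 2 valence electrons; O⁺ still has 5 valence electrons; Na⁺ is the bare [Ne] core; P⁺ still has 4 valence electrons.
Core electrons are held far more tightly than valence electrons, so Na tops the IE_2 order.
Valence configurations: B⁺ [He]2s², O⁺ [He]2s²2p³, P⁺ [Ne]3s²3p².
Approximate IE_2 values (kJ/mol): B 2427, O 3388, Na 4562, P 1907.
Overall IE_2 order: P < B < O < Na.

P < B < O < Na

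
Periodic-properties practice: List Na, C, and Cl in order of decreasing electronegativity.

Cl > C > Na

C is in period 2, group 14; Na is in period 3, group 1; Cl is in period 3, group 17.
Electronegativity increases across a period and decreases down a group, tracking effective nuclear charge and atomic size.
Neither a single period nor a single group — weigh both effects.
C > Na: relative to Na, both the across-period and down-group shifts push C's electronegativity up.
Cl > C: the two effects oppose for this pair; the across-period effect wins (3.16 vs 2.55).
For reference (Pauling): C 2.55, Na 0.93, Cl 3.16.
So from highest to lowest: Cl > C > Na.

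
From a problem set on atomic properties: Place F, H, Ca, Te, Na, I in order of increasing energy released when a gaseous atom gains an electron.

Ca, Na, H, Te, I, F

H is in period 1, group 1; F is in period 2, group 17; Na is in period 3, group 1; Ca is in period 4, group 2; Te is in period 5, group 16; I is in period 5, group 17.
EA tends to increase across a period and decrease down a group, though the pattern is less regular than for IE or radius.
Here both period and group differ, so the two effects have to be weighed against each other.
Na > Ca: the two effects oppose for this pair; the down-group effect wins (53 vs 2 kJ/mol).
H > Na: they share group 1; the group trend gives H the larger value.
Te > H: period and group pull opposite ways; the across-period shift dominates (190 vs 73 kJ/mol).
I > Te: I lies to the right of Te in period 5, so the across-period effect alone puts I higher.
F > I: F sits above I in group 17, so the down-group effect alone puts F higher.
Tabulated electron affinity (kJ/mol): H 73, F 328, Na 53, Ca 2, Te 190, I 295.
So from lowest to highest: Ca < Na < H < Te < I < F.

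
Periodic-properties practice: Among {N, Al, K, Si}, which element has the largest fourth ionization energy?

The fourth ionization energy removes an electron from the +3 ion. For each element: N³⁺ still has 2 valence electrons; Al³⁺ is the bare [Ne] core; K³⁺ is already 2 electrons into the core; Si³⁺ still has 1 valence electron.
Usually core removal costs more than valence removal, but here the competition is close: a tightly held n=2 valence electron can cost more to remove than an n=3 core electron, so the actual values have to decide it.
Valence configurations: N³⁺ [He]2s², Si³⁺ [Ne]3s¹.
The numbers (kJ/mol): N 7475, Al 11577, K 5877, Si 4356.
Overall IE_4 order: Si < K < N < Al.

Al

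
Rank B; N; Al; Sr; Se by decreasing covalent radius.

Sr > Al > Se > B > N

B is in period 2, group 13; N is in period 2, group 15; Al is in period 3, group 13; Se is in period 4, group 16; Sr is in period 5, group 2.
Across a period the added protons contract the valence shell; down a group each new principal shell makes the atom larger.
Here both period and group differ, so the two effects have to be weighed against each other.
B > N: both are in period 2; the period trend gives B the larger value.
Se > B: the two effects oppose for this pair; the down-group effect wins (116 vs 85 pm).
Al > Se: the two effects oppose for this pair; the across-period effect wins (126 vs 116 pm).
Sr > Al: relative to Al, both the across-period and down-group shifts push Sr's atomic radius up.
Tabulated atomic radius (pm): B 85, N 71, Al 126, Se 116, Sr 185.
So from largest to smallest: Sr > Al > Se > B > N.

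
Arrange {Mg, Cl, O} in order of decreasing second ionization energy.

After 1 electron has been removed, what remains? Mg⁺ still has 1 valence electron; Cl⁺ still has 6 valence electrons; O⁺ still has 5 valence electrons.
All are still removing valence electrons, so compare the +1 ions as you would atoms: IE_2 generally rises across a period (higher Z_eff) and falls down a group (larger shell), subject to the usual subshell exceptions.
Valence configurations: Mg⁺ [Ne]3s¹, Cl⁺ [Ne]3s²3p⁴, O⁺ [He]2s²2p³.
Approximate IE_2 values (kJ/mol): Mg 1451, Cl 2298, O 3388.
Hence IE_2: Mg < Cl < O.

O > Cl > Mg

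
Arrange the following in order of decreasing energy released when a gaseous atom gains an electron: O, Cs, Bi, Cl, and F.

O is in period 2, group 16; F is in period 2, group 17; Cl is in period 3, group 17; Cs is in period 6, group 1; Bi is in period 6, group 15.
EA tends to increase across a period and decrease down a group, though the pattern is less regular than for IE or radius.
These span different periods and groups, so the two trends combine.
Bi > Cs: both are in period 6; the period trend gives Bi the larger value.
O > Bi: both effects reinforce here, so O is clearly the higher of the two.
F > O: F lies to the right of O in period 2, so the across-period effect alone puts F higher.
Cl > F: this pair runs against the simple trend — see the exception note.
Note the exception: Cl has a higher electron affinity than F, contrary to the simple trend — F's small 2p subshell makes the incoming electron feel strong e⁻–e⁻ repulsion, so Cl actually releases more energy on gaining an electron.
Approximate values (kJ/mol): O 141, F 328, Cl 349, Cs 46, Bi 91.
So from highest to lowest: Cl > F > O > Bi > Cs.

Cl, F, O, Bi, Cs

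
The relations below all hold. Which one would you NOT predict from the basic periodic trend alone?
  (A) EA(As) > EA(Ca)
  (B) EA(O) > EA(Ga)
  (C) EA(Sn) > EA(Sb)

(C)

The general trend: electron affinity increases across a period and decreases down a group.
(A) As (period 4, group 15) vs Ca (period 4, group 2): the stated order agrees with the simple trend.
(B) O (period 2, group 16) vs Ga (period 4, group 13): the stated order agrees with the simple trend.
(C) Sn (period 5, group 14) vs Sb (period 5, group 15): the stated order contradicts the simple trend.
The exception is (C): adding an electron to Sb's half-filled 5p³ is unfavourable, so Sn has the more exothermic EA.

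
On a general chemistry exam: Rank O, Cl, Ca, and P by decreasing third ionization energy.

Consider each +2 ion: O²⁺ still has 4 valence electrons; Cl²⁺ still has 5 valence electrons; Ca²⁺ is the bare [Ar] core; P²⁺ still has 3 valence electrons.
Usually core removal costs more than valence removal, but here the competition is close: a tightly held n=2 valence electron can cost more to remove than an n=3 core electron, so the actual values have to decide it.
Valence configurations: O²⁺ [He]2s²2p², Cl²⁺ [Ne]3s²3p³, P²⁺ [Ne]3s²3p¹.
The numbers (kJ/mol): O 5300, Cl 3822, Ca 4912, P 2914.
Hence IE_3: P < Cl < Ca < O.

O > Ca > Cl > P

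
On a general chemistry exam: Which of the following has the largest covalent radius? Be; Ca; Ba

Ba

Be is in period 2, group 2; Ca is in period 4, group 2; Ba is in period 6, group 2.
Atomic radius shrinks across a period as nuclear charge pulls the same shell inward, and grows down a group as new shells are added.
All are in group 2, so atomic radius increases down the group.
The largest covalent radius among these belongs to Ba.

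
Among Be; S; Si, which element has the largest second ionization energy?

IE_2 is the cost of taking one more electron from the +1 cation: Be⁺ still has 1 valence electron; S⁺ still has 5 valence electrons; Si⁺ still has 3 valence electrons.
All are still removing valence electrons, so compare the +1 ions as you would atoms: IE_2 generally rises across a period (higher Z_eff) and falls down a group (larger shell), subject to the usual subshell exceptions.
Valence configurations: Be⁺ [He]2s¹, S⁺ [Ne]3s²3p³, Si⁺ [Ne]3s²3p¹.
Approximate IE_2 values (kJ/mol): Be 1757, S 2252, Si 1577.
Putting it together, IE_2: Si < Be < S.

S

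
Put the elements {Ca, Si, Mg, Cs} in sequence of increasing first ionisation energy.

Cs < Ca < Mg < Si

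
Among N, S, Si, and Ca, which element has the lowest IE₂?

IE_2 is the cost of taking one more electron from the +1 cation: N⁺ still has 4 valence electrons; S⁺ still has 5 valence electrons; Si⁺ still has 3 valence electrons; Ca⁺ still has 1 valence electron.
All are still removing valence electrons, so compare the +1 ions as you would atoms: IE_2 generally rises across a period (higher Z_eff) and falls down a group (larger shell), subject to the usual subshell exceptions.
Valence configurations: N⁺ [He]2s²2p², S⁺ [Ne]3s²3p³, Si⁺ [Ne]3s²3p¹, Ca⁺ [Ar]4s¹.
Tabulated IE_2 (kJ/mol): N 2856, S 2252, Si 1577, Ca 1145.
Hence IE_2: Ca < Si < S < N.

Ca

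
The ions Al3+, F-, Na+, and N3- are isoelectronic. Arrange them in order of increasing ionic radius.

Al3+ < Na+ < F- < N3-

All of these have 10 electrons, so size is governed by nuclear charge alone: the more protons, the stronger the pull on the same electron cloud, and the smaller the ion.
Nuclear charges: Al3+ (Z=13), Na+ (Z=11), F- (Z=9), N3- (Z=7).
Smallest to largest: Al3+ < Na+ < F- < N3-.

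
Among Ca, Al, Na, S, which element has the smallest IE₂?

Ca

IE_2 is the cost of taking one more electron from the +1 cation: Ca⁺ still has 1 valence electron; Al⁺ still has 2 valence electrons; Na⁺ is the bare [Ne] core; S⁺ still has 5 valence electrons.
Core electrons are held far more tightly than valence electrons, so Na tops the IE_2 order.
Valence configurations: Ca⁺ [Ar]4s¹, Al⁺ [Ne]3s², S⁺ [Ne]3s²3p³.
Tabulated IE_2 (kJ/mol): Ca 1145, Al 1817, Na 4562, S 2252.
Hence IE_2: Ca < Al < S < Na.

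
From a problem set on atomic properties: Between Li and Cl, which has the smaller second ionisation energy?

Cl

The second ionization energy removes an electron from the +1 ion. For each element: Li⁺ is the bare [He] core; Cl⁺ still has 6 valence electrons.
Breaking into a closed-shell core is much more expensive than removing a leftover valence electron — Li has the largest IE_2 here.
The numbers (kJ/mol): Li 7298, Cl 2298.
Putting it together, IE_2: Cl < Li.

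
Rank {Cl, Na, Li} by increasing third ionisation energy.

IE_3 is the cost of taking one more electron from the +2 cation: Cl²⁺ still has 5 valence electrons; Na²⁺ is already 1 electron into the core; Li²⁺ is already 1 electron into the core.
Breaking into a closed-shell core is much more expensive than removing a leftover valence electron — Na and Li have the largest IE_3 here.
The numbers (kJ/mol): Cl 3822, Na 6910, Li 11815.
Putting it together, IE_3: Cl < Na < Li.

Cl < Na < Li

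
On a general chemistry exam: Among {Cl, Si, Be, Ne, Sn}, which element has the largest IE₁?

Ne

Across a period the outer electron is held more tightly (higher IE₁); down a group it sits in a higher shell, more shielded, and comes off more easily.
Here both period and group differ, so the two effects have to be weighed against each other.
Si > Sn: they share group 14; the group trend gives Si the larger value.
Be > Si: the two effects oppose for this pair; the down-group effect wins (900 vs 786 kJ/mol).
Cl > Be: the two effects oppose for this pair; the across-period effect wins (1251 vs 900 kJ/mol).
Ne > Cl: relative to Cl, both the across-period and down-group shifts push Ne's first ionization energy up.
Tabulated first ionization energy (kJ/mol): Be 900, Ne 2081, Si 786, Cl 1251, Sn 709.
The largest IE₁ among these belongs to Ne.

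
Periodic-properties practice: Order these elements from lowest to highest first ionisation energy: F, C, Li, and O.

IE₁ increases left→right with effective nuclear charge and decreases top→bottom as the valence shell moves farther out.
All lie in period 2, so first ionization energy increases left to right.
So from lowest to highest: Li < C < O < F.

Li < C < O < F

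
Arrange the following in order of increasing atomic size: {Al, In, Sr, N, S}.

N is in period 2, group 15; Al is in period 3, group 13; S is in period 3, group 16; Sr is in period 5, group 2; In is in period 5, group 13.
Across a period the added protons contract the valence shell; down a group each new principal shell makes the atom larger.
Neither a single period nor a single group — weigh both effects.
S > N: period and group pull opposite ways; the down-group shift dominates (103 vs 71 pm).
Al > S: Al lies to the left of S in period 3, so the across-period effect alone puts Al larger.
In > Al: they share group 13; the group trend gives In the larger value.
Sr > In: both are in period 5; the period trend gives Sr the larger value.
Approximate values (pm): N 71, Al 126, S 103, Sr 185, In 142.
So from smallest to largest: N < S < Al < In < Sr.

N, S, Al, In, Sr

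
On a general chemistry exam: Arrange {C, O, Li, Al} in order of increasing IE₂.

IE_2 is the cost of taking one more electron from the +1 cation: C⁺ still has 3 valence electrons; O⁺ still has 5 valence electrons; Li⁺ is the bare [He] core; Al⁺ still has 2 valence electrons.
Core electrons are held far more tightly than valence electrons, so Li tops the IE_2 order.
Valence configurations: C⁺ [He]2s²2p¹, O⁺ [He]2s²2p³, Al⁺ [Ne]3s².
The numbers (kJ/mol): C 2353, O 3388, Li 7298, Al 1817.
So the second ionization energies run Al < C < O < Li.

Al < C < O < Li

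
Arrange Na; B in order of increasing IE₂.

B < Na

Consider each +1 ion: Na⁺ is the bare [Ne] core; B⁺ still has 2 valence electrons.
Breaking into a closed-shell core is much more expensive than removing a leftover valence electron — Na has the largest IE_2 here.
Tabulated IE_2 (kJ/mol): Na 4562, B 2427.
Overall IE_2 order: B < Na.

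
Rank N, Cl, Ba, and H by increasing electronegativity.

Ba < H < N < Cl

H is in period 1, group 1; N is in period 2, group 15; Cl is in period 3, group 17; Ba is in period 6, group 2.
Smaller atoms with higher effective nuclear charge are more electronegative.
Here both period and group differ, so the two effects have to be weighed against each other.
H > Ba: period and group pull opposite ways; the down-group shift dominates (2.20 vs 0.89).
N > H: period and group pull opposite ways; the across-period shift dominates (3.04 vs 2.20).
Cl > N: the two effects oppose for this pair; the across-period effect wins (3.16 vs 3.04).
Approximate values (Pauling): H 2.20, N 3.04, Cl 3.16, Ba 0.89.
So from lowest to highest: Ba < H < N < Cl.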